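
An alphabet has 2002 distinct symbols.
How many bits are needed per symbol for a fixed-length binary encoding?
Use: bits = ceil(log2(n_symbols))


log2(2002) = 10.9672
Bracket: 2^10 = 1024 < 2002 <= 2^11 = 2048
So ceil(log2(2002)) = 11

bits = ceil(log2(2002)) = ceil(10.9672) = 11 bits


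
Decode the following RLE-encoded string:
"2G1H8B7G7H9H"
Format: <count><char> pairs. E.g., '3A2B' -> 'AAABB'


Expanding each <count><char> pair:
  2G -> 'GG'
  1H -> 'H'
  8B -> 'BBBBBBBB'
  7G -> 'GGGGGGG'
  7H -> 'HHHHHHH'
  9H -> 'HHHHHHHHH'

Decoded = GGHBBBBBBBBGGGGGGGHHHHHHHHHHHHHHHH


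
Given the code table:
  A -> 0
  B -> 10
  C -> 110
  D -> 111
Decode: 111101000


Decoding:
111 -> D
10 -> B
10 -> B
0 -> A
0 -> A


Result: DBBAA


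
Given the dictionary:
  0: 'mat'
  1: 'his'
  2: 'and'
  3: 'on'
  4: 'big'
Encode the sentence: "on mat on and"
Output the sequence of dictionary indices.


Look up each word in the dictionary:
  'on' -> 3
  'mat' -> 0
  'on' -> 3
  'and' -> 2

Encoded: [3, 0, 3, 2]


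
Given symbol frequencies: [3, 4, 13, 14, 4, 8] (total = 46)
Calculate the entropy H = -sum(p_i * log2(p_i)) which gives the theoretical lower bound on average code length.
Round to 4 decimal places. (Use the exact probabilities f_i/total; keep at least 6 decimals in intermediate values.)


Per-symbol terms -p_i * log2(p_i) with p_i = f_i/46:
  p = 3/46 = 0.065217: log2(p) = -3.938599, -p*log2(p) = 0.256865
  p = 4/46 = 0.086957: log2(p) = -3.523562, -p*log2(p) = 0.306397
  p = 13/46 = 0.282609: log2(p) = -1.823122, -p*log2(p) = 0.515230
  p = 14/46 = 0.304348: log2(p) = -1.716207, -p*log2(p) = 0.522324
  p = 4/46 = 0.086957: log2(p) = -3.523562, -p*log2(p) = 0.306397
  p = 8/46 = 0.173913: log2(p) = -2.523562, -p*log2(p) = 0.438880
H = 0.256865 + 0.306397 + 0.515230 + 0.522324 + 0.306397 + 0.438880 = 2.346093

H = 2.3461 bits/symbol


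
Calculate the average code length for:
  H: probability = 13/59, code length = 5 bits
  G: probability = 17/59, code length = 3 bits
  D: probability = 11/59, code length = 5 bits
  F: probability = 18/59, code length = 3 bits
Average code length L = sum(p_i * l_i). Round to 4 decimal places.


Weighted contributions p_i * l_i:
  H: (13/59) * 5 = 65/59
  G: (17/59) * 3 = 51/59
  D: (11/59) * 5 = 55/59
  F: (18/59) * 3 = 54/59
Sum = (65 + 51 + 55 + 54)/59 = 225/59

L = 225/59 = 3.8136 bits/symbol


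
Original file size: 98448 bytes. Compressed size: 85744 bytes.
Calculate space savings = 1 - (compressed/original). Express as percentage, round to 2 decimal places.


ratio = compressed/original = 85744/98448 = 0.870957
savings = 1 - ratio = 1 - 0.870957 = 0.129043
as a percentage: 0.129043 * 100 = 12.9%

Space savings = 1 - 85744/98448 = 12.9%


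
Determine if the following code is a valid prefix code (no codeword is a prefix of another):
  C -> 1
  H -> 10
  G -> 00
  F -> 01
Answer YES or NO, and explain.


Checking each pair (does one codeword prefix another?):
  C='1' vs H='10': prefix -- VIOLATION

NO -- this is NOT a valid prefix code. C (1) is a prefix of H (10).


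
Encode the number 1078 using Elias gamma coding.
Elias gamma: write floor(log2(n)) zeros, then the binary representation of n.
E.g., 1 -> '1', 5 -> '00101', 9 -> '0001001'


num_bits = floor(log2(1078)) + 1 = 11
leading_zeros = num_bits - 1 = 10
binary(1078) = 10000110110

Elias gamma(1078) = '0000000000' + '10000110110' = 000000000010000110110 (21 bits)


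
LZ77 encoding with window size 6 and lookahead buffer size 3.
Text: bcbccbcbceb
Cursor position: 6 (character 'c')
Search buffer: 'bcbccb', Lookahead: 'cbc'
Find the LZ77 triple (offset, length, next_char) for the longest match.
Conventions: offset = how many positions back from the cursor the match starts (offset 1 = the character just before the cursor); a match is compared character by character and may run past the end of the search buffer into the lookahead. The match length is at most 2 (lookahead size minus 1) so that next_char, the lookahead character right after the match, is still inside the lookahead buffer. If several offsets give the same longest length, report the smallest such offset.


Try each offset into the search buffer:
  offset=1 (pos 5, char 'b'): match length 0
  offset=2 (pos 4, char 'c'): match length 2
  offset=3 (pos 3, char 'c'): match length 1
  offset=4 (pos 2, char 'b'): match length 0
  offset=5 (pos 1, char 'c'): match length 2
  offset=6 (pos 0, char 'b'): match length 0
Longest match has length 2, found at offsets 2, 5; take the smallest, offset 2.
next_char = character at position 6 + 2 = 8 -> 'c'

Best match: offset=2, length=2 (matching 'cb' starting at position 4)
LZ77 triple: (2, 2, 'c')


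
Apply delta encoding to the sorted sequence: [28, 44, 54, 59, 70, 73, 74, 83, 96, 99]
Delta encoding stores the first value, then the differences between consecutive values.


First value: 28
Deltas:
  44 - 28 = 16
  54 - 44 = 10
  59 - 54 = 5
  70 - 59 = 11
  73 - 70 = 3
  74 - 73 = 1
  83 - 74 = 9
  96 - 83 = 13
  99 - 96 = 3


Delta encoded: [28, 16, 10, 5, 11, 3, 1, 9, 13, 3]


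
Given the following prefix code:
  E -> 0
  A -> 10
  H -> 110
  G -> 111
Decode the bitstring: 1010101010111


Decoding step by step:
Bits 10 -> A
Bits 10 -> A
Bits 10 -> A
Bits 10 -> A
Bits 10 -> A
Bits 111 -> G


Decoded message: AAAAAG


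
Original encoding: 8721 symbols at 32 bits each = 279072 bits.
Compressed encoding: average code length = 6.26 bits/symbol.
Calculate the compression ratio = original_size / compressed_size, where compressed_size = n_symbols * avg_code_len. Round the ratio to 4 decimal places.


original_size = n_symbols * orig_bits = 8721 * 32 = 279072 bits
compressed_size = n_symbols * avg_code_len = 8721 * 6.26 = 54593.46 bits
ratio = original_size / compressed_size = 279072 / 54593.46 = 5.1118

Compression ratio = 5.1118


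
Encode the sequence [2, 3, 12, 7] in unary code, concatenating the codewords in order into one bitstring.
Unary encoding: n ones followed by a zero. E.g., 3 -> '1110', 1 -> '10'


Encode each number as n ones followed by a terminating 0:
  2 -> 110 (3 bits)
  3 -> 1110 (4 bits)
  12 -> 1111111111110 (13 bits)
  7 -> 11111110 (8 bits)
Total length = 3 + 4 + 13 + 8 = 28 bits.

Unary([2, 3, 12, 7]) = 1101110111111111111011111110 (28 bits)


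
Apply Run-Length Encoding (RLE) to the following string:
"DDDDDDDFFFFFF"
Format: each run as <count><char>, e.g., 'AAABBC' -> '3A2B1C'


Scanning runs left to right:
  i=0: run of 'D' x 7 -> '7D'
  i=7: run of 'F' x 6 -> '6F'

RLE = 7D6F


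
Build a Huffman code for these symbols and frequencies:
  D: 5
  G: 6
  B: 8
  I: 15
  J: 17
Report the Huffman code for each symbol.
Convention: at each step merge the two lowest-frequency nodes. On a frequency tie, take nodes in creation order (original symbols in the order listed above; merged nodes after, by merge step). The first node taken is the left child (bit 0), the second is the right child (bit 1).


Huffman tree construction:
Step 1: Merge D(5) + G(6) = 11
Step 2: Merge B(8) + (D+G)(11) = 19
Step 3: Merge I(15) + J(17) = 32
Step 4: Merge (B+(D+G))(19) + (I+J)(32) = 51
Read each symbol's code off the tree from the root (left child = 0, right child = 1).

Codes:
  D: 010 (length 3)
  G: 011 (length 3)
  B: 00 (length 2)
  I: 10 (length 2)
  J: 11 (length 2)
Average code length: 113/51 = 2.2157 bits/symbol


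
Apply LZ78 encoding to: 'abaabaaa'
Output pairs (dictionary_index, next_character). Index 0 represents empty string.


LZ78 encoding steps:
Dictionary: {0: ''}
Step 1: w='' (idx 0), next='a' -> output (0, 'a'), add 'a' as idx 1
Step 2: w='' (idx 0), next='b' -> output (0, 'b'), add 'b' as idx 2
Step 3: w='a' (idx 1), next='a' -> output (1, 'a'), add 'aa' as idx 3
Step 4: w='b' (idx 2), next='a' -> output (2, 'a'), add 'ba' as idx 4
Step 5: w='aa' (idx 3), end of input -> output (3, '')


Encoded: [(0, 'a'), (0, 'b'), (1, 'a'), (2, 'a'), (3, '')]


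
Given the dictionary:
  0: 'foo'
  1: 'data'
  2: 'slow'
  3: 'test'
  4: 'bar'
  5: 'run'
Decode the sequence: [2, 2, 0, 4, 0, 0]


Look up each index in the dictionary:
  2 -> 'slow'
  2 -> 'slow'
  0 -> 'foo'
  4 -> 'bar'
  0 -> 'foo'
  0 -> 'foo'

Decoded: "slow slow foo bar foo foo"


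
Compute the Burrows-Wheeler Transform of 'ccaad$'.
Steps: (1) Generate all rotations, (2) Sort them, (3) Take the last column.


Rotations (sorted):
  0: $ccaad -> last char: d
  1: aad$cc -> last char: c
  2: ad$cca -> last char: a
  3: caad$c -> last char: c
  4: ccaad$ -> last char: $
  5: d$ccaa -> last char: a


BWT = dcac$a


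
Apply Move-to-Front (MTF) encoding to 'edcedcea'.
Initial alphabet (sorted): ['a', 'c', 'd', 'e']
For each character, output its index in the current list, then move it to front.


MTF encoding:
'e': index 3 in ['a', 'c', 'd', 'e'] -> ['e', 'a', 'c', 'd']
'd': index 3 in ['e', 'a', 'c', 'd'] -> ['d', 'e', 'a', 'c']
'c': index 3 in ['d', 'e', 'a', 'c'] -> ['c', 'd', 'e', 'a']
'e': index 2 in ['c', 'd', 'e', 'a'] -> ['e', 'c', 'd', 'a']
'd': index 2 in ['e', 'c', 'd', 'a'] -> ['d', 'e', 'c', 'a']
'c': index 2 in ['d', 'e', 'c', 'a'] -> ['c', 'd', 'e', 'a']
'e': index 2 in ['c', 'd', 'e', 'a'] -> ['e', 'c', 'd', 'a']
'a': index 3 in ['e', 'c', 'd', 'a'] -> ['a', 'e', 'c', 'd']


Output: [3, 3, 3, 2, 2, 2, 2, 3]


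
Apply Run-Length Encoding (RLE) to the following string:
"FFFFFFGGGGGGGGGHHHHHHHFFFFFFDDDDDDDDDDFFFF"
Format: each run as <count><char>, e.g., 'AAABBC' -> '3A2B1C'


Scanning runs left to right:
  i=0: run of 'F' x 6 -> '6F'
  i=6: run of 'G' x 9 -> '9G'
  i=15: run of 'H' x 7 -> '7H'
  i=22: run of 'F' x 6 -> '6F'
  i=28: run of 'D' x 10 -> '10D'
  i=38: run of 'F' x 4 -> '4F'

RLE = 6F9G7H6F10D4F


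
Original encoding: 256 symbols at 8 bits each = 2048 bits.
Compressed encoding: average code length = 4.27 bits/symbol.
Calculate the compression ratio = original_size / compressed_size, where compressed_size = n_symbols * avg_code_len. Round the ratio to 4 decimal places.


original_size = n_symbols * orig_bits = 256 * 8 = 2048 bits
compressed_size = n_symbols * avg_code_len = 256 * 4.27 = 1093.12 bits
ratio = original_size / compressed_size = 2048 / 1093.12 = 1.8735

Compression ratio = 1.8735


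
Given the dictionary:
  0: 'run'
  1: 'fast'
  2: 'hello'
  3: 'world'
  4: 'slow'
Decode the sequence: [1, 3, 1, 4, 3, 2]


Look up each index in the dictionary:
  1 -> 'fast'
  3 -> 'world'
  1 -> 'fast'
  4 -> 'slow'
  3 -> 'world'
  2 -> 'hello'

Decoded: "fast world fast slow world hello"


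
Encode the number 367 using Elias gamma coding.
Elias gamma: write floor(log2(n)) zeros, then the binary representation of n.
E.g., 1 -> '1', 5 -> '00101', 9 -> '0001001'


num_bits = floor(log2(367)) + 1 = 9
leading_zeros = num_bits - 1 = 8
binary(367) = 101101111

Elias gamma(367) = '00000000' + '101101111' = 00000000101101111 (17 bits)


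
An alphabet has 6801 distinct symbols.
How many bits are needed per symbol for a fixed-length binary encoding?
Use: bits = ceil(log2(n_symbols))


log2(6801) = 12.7315
Bracket: 2^12 = 4096 < 6801 <= 2^13 = 8192
So ceil(log2(6801)) = 13

bits = ceil(log2(6801)) = ceil(12.7315) = 13 bits


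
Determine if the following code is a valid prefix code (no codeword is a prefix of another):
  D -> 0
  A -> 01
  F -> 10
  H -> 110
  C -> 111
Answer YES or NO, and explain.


Checking each pair (does one codeword prefix another?):
  D='0' vs A='01': prefix -- VIOLATION

NO -- this is NOT a valid prefix code. D (0) is a prefix of A (01).


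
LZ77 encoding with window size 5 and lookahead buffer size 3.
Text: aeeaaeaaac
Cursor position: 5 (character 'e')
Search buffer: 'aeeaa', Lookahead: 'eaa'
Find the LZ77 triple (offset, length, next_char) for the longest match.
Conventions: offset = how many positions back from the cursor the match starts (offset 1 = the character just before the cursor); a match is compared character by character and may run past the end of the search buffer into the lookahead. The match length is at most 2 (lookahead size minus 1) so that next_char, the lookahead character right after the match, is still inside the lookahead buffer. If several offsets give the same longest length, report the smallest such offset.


Try each offset into the search buffer:
  offset=1 (pos 4, char 'a'): match length 0
  offset=2 (pos 3, char 'a'): match length 0
  offset=3 (pos 2, char 'e'): match length 2
  offset=4 (pos 1, char 'e'): match length 1
  offset=5 (pos 0, char 'a'): match length 0
Longest match has length 2 at offset 3.
next_char = character at position 5 + 2 = 7 -> 'a'

Best match: offset=3, length=2 (matching 'ea' starting at position 2)
LZ77 triple: (3, 2, 'a')


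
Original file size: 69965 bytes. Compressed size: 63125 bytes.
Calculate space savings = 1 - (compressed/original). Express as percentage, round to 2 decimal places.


ratio = compressed/original = 63125/69965 = 0.902237
savings = 1 - ratio = 1 - 0.902237 = 0.097763
as a percentage: 0.097763 * 100 = 9.78%

Space savings = 1 - 63125/69965 = 9.78%


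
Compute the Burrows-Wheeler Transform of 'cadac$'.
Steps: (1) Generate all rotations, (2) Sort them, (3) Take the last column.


Rotations (sorted):
  0: $cadac -> last char: c
  1: ac$cad -> last char: d
  2: adac$c -> last char: c
  3: c$cada -> last char: a
  4: cadac$ -> last char: $
  5: dac$ca -> last char: a


BWT = cdca$a


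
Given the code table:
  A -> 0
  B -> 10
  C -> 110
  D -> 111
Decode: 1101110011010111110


Decoding:
110 -> C
111 -> D
0 -> A
0 -> A
110 -> C
10 -> B
111 -> D
110 -> C


Result: CDAACBDC


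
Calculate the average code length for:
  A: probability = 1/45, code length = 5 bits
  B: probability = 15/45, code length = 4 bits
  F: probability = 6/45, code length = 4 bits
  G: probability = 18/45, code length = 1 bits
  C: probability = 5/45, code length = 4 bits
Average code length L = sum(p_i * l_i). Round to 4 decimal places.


Weighted contributions p_i * l_i:
  A: (1/45) * 5 = 5/45
  B: (15/45) * 4 = 60/45
  F: (6/45) * 4 = 24/45
  G: (18/45) * 1 = 18/45
  C: (5/45) * 4 = 20/45
Sum = (5 + 60 + 24 + 18 + 20)/45 = 127/45

L = 127/45 = 2.8222 bits/symbol


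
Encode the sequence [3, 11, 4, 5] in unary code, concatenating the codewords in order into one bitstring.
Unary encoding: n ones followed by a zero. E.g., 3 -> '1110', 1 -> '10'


Encode each number as n ones followed by a terminating 0:
  3 -> 1110 (4 bits)
  11 -> 111111111110 (12 bits)
  4 -> 11110 (5 bits)
  5 -> 111110 (6 bits)
Total length = 4 + 12 + 5 + 6 = 27 bits.

Unary([3, 11, 4, 5]) = 111011111111111011110111110 (27 bits)


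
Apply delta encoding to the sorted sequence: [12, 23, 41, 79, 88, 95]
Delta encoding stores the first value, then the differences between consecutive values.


First value: 12
Deltas:
  23 - 12 = 11
  41 - 23 = 18
  79 - 41 = 38
  88 - 79 = 9
  95 - 88 = 7


Delta encoded: [12, 11, 18, 38, 9, 7]


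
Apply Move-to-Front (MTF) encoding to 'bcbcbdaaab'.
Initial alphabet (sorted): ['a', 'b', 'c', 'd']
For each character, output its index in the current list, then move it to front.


MTF encoding:
'b': index 1 in ['a', 'b', 'c', 'd'] -> ['b', 'a', 'c', 'd']
'c': index 2 in ['b', 'a', 'c', 'd'] -> ['c', 'b', 'a', 'd']
'b': index 1 in ['c', 'b', 'a', 'd'] -> ['b', 'c', 'a', 'd']
'c': index 1 in ['b', 'c', 'a', 'd'] -> ['c', 'b', 'a', 'd']
'b': index 1 in ['c', 'b', 'a', 'd'] -> ['b', 'c', 'a', 'd']
'd': index 3 in ['b', 'c', 'a', 'd'] -> ['d', 'b', 'c', 'a']
'a': index 3 in ['d', 'b', 'c', 'a'] -> ['a', 'd', 'b', 'c']
'a': index 0 in ['a', 'd', 'b', 'c'] -> ['a', 'd', 'b', 'c']
'a': index 0 in ['a', 'd', 'b', 'c'] -> ['a', 'd', 'b', 'c']
'b': index 2 in ['a', 'd', 'b', 'c'] -> ['b', 'a', 'd', 'c']


Output: [1, 2, 1, 1, 1, 3, 3, 0, 0, 2]


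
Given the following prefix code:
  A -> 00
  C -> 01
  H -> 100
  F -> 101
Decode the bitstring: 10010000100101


Decoding step by step:
Bits 100 -> H
Bits 100 -> H
Bits 00 -> A
Bits 100 -> H
Bits 101 -> F


Decoded message: HHAHF


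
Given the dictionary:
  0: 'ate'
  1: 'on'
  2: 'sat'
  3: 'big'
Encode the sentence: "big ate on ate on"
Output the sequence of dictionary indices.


Look up each word in the dictionary:
  'big' -> 3
  'ate' -> 0
  'on' -> 1
  'ate' -> 0
  'on' -> 1

Encoded: [3, 0, 1, 0, 1]


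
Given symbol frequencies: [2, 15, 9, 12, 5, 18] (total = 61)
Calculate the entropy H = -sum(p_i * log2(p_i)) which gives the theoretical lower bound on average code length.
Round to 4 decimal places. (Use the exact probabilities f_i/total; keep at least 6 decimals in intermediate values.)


Per-symbol terms -p_i * log2(p_i) with p_i = f_i/61:
  p = 2/61 = 0.032787: log2(p) = -4.930737, -p*log2(p) = 0.161664
  p = 15/61 = 0.245902: log2(p) = -2.023847, -p*log2(p) = 0.497667
  p = 9/61 = 0.147541: log2(p) = -2.760812, -p*log2(p) = 0.407333
  p = 12/61 = 0.196721: log2(p) = -2.345775, -p*log2(p) = 0.461464
  p = 5/61 = 0.081967: log2(p) = -3.608809, -p*log2(p) = 0.295804
  p = 18/61 = 0.295082: log2(p) = -1.760812, -p*log2(p) = 0.519584
H = 0.161664 + 0.497667 + 0.407333 + 0.461464 + 0.295804 + 0.519584 = 2.343516

H = 2.3435 bits/symbol


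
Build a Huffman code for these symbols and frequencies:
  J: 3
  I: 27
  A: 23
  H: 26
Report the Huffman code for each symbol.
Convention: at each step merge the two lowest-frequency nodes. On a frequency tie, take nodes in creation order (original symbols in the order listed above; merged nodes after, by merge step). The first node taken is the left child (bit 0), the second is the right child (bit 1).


Huffman tree construction:
Step 1: Merge J(3) + A(23) = 26
Step 2: Merge H(26) + (J+A)(26) = 52
Step 3: Merge I(27) + (H+(J+A))(52) = 79
Read each symbol's code off the tree from the root (left child = 0, right child = 1).

Codes:
  J: 110 (length 3)
  I: 0 (length 1)
  A: 111 (length 3)
  H: 10 (length 2)
Average code length: 157/79 = 1.9873 bits/symbol


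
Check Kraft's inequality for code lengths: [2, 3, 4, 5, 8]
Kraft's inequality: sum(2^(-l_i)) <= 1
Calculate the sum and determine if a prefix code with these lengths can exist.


Sum = 2^(-2) + 2^(-3) + 2^(-4) + 2^(-5) + 2^(-8)
    = 0.25 + 0.125 + 0.0625 + 0.03125 + 0.00390625
    = 121/256 = 0.47265625
Since 0.47265625 <= 1, Kraft's inequality IS satisfied.
A prefix code with these lengths CAN exist.

Kraft sum = 0.47265625. Satisfied.


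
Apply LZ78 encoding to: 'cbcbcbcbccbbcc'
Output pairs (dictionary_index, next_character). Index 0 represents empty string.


LZ78 encoding steps:
Dictionary: {0: ''}
Step 1: w='' (idx 0), next='c' -> output (0, 'c'), add 'c' as idx 1
Step 2: w='' (idx 0), next='b' -> output (0, 'b'), add 'b' as idx 2
Step 3: w='c' (idx 1), next='b' -> output (1, 'b'), add 'cb' as idx 3
Step 4: w='cb' (idx 3), next='c' -> output (3, 'c'), add 'cbc' as idx 4
Step 5: w='b' (idx 2), next='c' -> output (2, 'c'), add 'bc' as idx 5
Step 6: w='cb' (idx 3), next='b' -> output (3, 'b'), add 'cbb' as idx 6
Step 7: w='c' (idx 1), next='c' -> output (1, 'c'), add 'cc' as idx 7


Encoded: [(0, 'c'), (0, 'b'), (1, 'b'), (3, 'c'), (2, 'c'), (3, 'b'), (1, 'c')]


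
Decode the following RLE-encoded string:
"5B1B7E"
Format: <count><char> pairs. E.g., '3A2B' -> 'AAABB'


Expanding each <count><char> pair:
  5B -> 'BBBBB'
  1B -> 'B'
  7E -> 'EEEEEEE'

Decoded = BBBBBBEEEEEEE


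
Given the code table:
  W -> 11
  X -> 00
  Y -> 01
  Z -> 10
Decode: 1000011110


Decoding:
10 -> Z
00 -> X
01 -> Y
11 -> W
10 -> Z


Result: ZXYWZ


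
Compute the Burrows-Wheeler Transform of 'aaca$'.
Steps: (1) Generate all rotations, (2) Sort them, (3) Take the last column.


Rotations (sorted):
  0: $aaca -> last char: a
  1: a$aac -> last char: c
  2: aaca$ -> last char: $
  3: aca$a -> last char: a
  4: ca$aa -> last char: a


BWT = ac$aa


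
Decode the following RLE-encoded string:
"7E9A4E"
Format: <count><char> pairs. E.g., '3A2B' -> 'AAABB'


Expanding each <count><char> pair:
  7E -> 'EEEEEEE'
  9A -> 'AAAAAAAAA'
  4E -> 'EEEE'

Decoded = EEEEEEEAAAAAAAAAEEEE


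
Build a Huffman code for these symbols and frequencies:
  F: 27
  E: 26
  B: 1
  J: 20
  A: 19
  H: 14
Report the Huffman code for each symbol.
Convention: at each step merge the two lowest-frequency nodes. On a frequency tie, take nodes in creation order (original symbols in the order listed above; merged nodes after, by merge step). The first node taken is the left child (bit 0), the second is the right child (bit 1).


Huffman tree construction:
Step 1: Merge B(1) + H(14) = 15
Step 2: Merge (B+H)(15) + A(19) = 34
Step 3: Merge J(20) + E(26) = 46
Step 4: Merge F(27) + ((B+H)+A)(34) = 61
Step 5: Merge (J+E)(46) + (F+((B+H)+A))(61) = 107
Read each symbol's code off the tree from the root (left child = 0, right child = 1).

Codes:
  F: 10 (length 2)
  E: 01 (length 2)
  B: 1100 (length 4)
  J: 00 (length 2)
  A: 111 (length 3)
  H: 1101 (length 4)
Average code length: 263/107 = 2.4579 bits/symbol


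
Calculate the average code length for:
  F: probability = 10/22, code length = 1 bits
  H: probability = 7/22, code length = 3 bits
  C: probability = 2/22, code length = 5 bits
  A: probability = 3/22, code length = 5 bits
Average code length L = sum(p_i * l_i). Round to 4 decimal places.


Weighted contributions p_i * l_i:
  F: (10/22) * 1 = 10/22
  H: (7/22) * 3 = 21/22
  C: (2/22) * 5 = 10/22
  A: (3/22) * 5 = 15/22
Sum = (10 + 21 + 10 + 15)/22 = 56/22

L = 56/22 = 2.5455 bits/symbol


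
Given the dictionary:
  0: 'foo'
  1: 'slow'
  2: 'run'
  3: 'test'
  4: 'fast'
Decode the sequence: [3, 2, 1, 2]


Look up each index in the dictionary:
  3 -> 'test'
  2 -> 'run'
  1 -> 'slow'
  2 -> 'run'

Decoded: "test run slow run"


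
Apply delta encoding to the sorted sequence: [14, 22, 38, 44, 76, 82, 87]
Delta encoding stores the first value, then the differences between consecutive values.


First value: 14
Deltas:
  22 - 14 = 8
  38 - 22 = 16
  44 - 38 = 6
  76 - 44 = 32
  82 - 76 = 6
  87 - 82 = 5


Delta encoded: [14, 8, 16, 6, 32, 6, 5]


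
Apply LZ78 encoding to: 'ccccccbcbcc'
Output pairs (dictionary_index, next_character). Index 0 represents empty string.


LZ78 encoding steps:
Dictionary: {0: ''}
Step 1: w='' (idx 0), next='c' -> output (0, 'c'), add 'c' as idx 1
Step 2: w='c' (idx 1), next='c' -> output (1, 'c'), add 'cc' as idx 2
Step 3: w='cc' (idx 2), next='c' -> output (2, 'c'), add 'ccc' as idx 3
Step 4: w='' (idx 0), next='b' -> output (0, 'b'), add 'b' as idx 4
Step 5: w='c' (idx 1), next='b' -> output (1, 'b'), add 'cb' as idx 5
Step 6: w='cc' (idx 2), end of input -> output (2, '')


Encoded: [(0, 'c'), (1, 'c'), (2, 'c'), (0, 'b'), (1, 'b'), (2, '')]


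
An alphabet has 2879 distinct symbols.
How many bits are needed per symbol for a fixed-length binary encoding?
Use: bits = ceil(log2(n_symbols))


log2(2879) = 11.4914
Bracket: 2^11 = 2048 < 2879 <= 2^12 = 4096
So ceil(log2(2879)) = 12

bits = ceil(log2(2879)) = ceil(11.4914) = 12 bits


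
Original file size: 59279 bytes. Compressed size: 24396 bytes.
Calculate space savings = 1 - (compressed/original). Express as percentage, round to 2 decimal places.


ratio = compressed/original = 24396/59279 = 0.411545
savings = 1 - ratio = 1 - 0.411545 = 0.588455
as a percentage: 0.588455 * 100 = 58.85%

Space savings = 1 - 24396/59279 = 58.85%


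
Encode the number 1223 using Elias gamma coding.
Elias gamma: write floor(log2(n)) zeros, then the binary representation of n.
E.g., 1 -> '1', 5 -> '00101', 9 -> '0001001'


num_bits = floor(log2(1223)) + 1 = 11
leading_zeros = num_bits - 1 = 10
binary(1223) = 10011000111

Elias gamma(1223) = '0000000000' + '10011000111' = 000000000010011000111 (21 bits)


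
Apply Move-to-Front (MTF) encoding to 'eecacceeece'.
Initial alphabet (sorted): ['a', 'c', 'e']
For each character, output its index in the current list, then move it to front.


MTF encoding:
'e': index 2 in ['a', 'c', 'e'] -> ['e', 'a', 'c']
'e': index 0 in ['e', 'a', 'c'] -> ['e', 'a', 'c']
'c': index 2 in ['e', 'a', 'c'] -> ['c', 'e', 'a']
'a': index 2 in ['c', 'e', 'a'] -> ['a', 'c', 'e']
'c': index 1 in ['a', 'c', 'e'] -> ['c', 'a', 'e']
'c': index 0 in ['c', 'a', 'e'] -> ['c', 'a', 'e']
'e': index 2 in ['c', 'a', 'e'] -> ['e', 'c', 'a']
'e': index 0 in ['e', 'c', 'a'] -> ['e', 'c', 'a']
'e': index 0 in ['e', 'c', 'a'] -> ['e', 'c', 'a']
'c': index 1 in ['e', 'c', 'a'] -> ['c', 'e', 'a']
'e': index 1 in ['c', 'e', 'a'] -> ['e', 'c', 'a']


Output: [2, 0, 2, 2, 1, 0, 2, 0, 0, 1, 1]


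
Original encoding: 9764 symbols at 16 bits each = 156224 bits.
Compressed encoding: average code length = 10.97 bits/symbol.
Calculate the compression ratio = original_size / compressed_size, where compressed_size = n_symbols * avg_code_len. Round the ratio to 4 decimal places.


original_size = n_symbols * orig_bits = 9764 * 16 = 156224 bits
compressed_size = n_symbols * avg_code_len = 9764 * 10.97 = 107111.08 bits
ratio = original_size / compressed_size = 156224 / 107111.08 = 1.4585

Compression ratio = 1.4585


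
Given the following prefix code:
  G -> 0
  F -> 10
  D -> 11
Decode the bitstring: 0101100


Decoding step by step:
Bits 0 -> G
Bits 10 -> F
Bits 11 -> D
Bits 0 -> G
Bits 0 -> G


Decoded message: GFDGG


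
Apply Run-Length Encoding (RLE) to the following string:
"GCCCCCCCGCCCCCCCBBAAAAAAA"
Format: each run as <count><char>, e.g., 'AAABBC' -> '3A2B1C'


Scanning runs left to right:
  i=0: run of 'G' x 1 -> '1G'
  i=1: run of 'C' x 7 -> '7C'
  i=8: run of 'G' x 1 -> '1G'
  i=9: run of 'C' x 7 -> '7C'
  i=16: run of 'B' x 2 -> '2B'
  i=18: run of 'A' x 7 -> '7A'

RLE = 1G7C1G7C2B7A


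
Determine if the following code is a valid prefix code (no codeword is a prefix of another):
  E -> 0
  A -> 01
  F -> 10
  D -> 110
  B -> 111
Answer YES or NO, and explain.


Checking each pair (does one codeword prefix another?):
  E='0' vs A='01': prefix -- VIOLATION

NO -- this is NOT a valid prefix code. E (0) is a prefix of A (01).


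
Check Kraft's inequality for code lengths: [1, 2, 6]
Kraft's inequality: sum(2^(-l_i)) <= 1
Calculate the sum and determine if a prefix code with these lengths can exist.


Sum = 2^(-1) + 2^(-2) + 2^(-6)
    = 0.5 + 0.25 + 0.015625
    = 49/64 = 0.765625
Since 0.765625 <= 1, Kraft's inequality IS satisfied.
A prefix code with these lengths CAN exist.

Kraft sum = 0.765625. Satisfied.


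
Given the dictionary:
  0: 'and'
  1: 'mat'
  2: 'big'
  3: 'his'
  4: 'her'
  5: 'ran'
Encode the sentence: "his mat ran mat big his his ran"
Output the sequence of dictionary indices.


Look up each word in the dictionary:
  'his' -> 3
  'mat' -> 1
  'ran' -> 5
  'mat' -> 1
  'big' -> 2
  'his' -> 3
  'his' -> 3
  'ran' -> 5

Encoded: [3, 1, 5, 1, 2, 3, 3, 5]


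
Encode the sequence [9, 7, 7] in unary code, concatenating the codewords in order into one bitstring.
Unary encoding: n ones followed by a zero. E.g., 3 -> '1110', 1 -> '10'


Encode each number as n ones followed by a terminating 0:
  9 -> 1111111110 (10 bits)
  7 -> 11111110 (8 bits)
  7 -> 11111110 (8 bits)
Total length = 10 + 8 + 8 = 26 bits.

Unary([9, 7, 7]) = 11111111101111111011111110 (26 bits)


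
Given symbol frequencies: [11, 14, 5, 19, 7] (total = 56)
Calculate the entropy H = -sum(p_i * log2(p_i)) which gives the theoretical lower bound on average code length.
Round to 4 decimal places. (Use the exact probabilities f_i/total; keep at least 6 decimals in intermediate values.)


Per-symbol terms -p_i * log2(p_i) with p_i = f_i/56:
  p = 11/56 = 0.196429: log2(p) = -2.347923, -p*log2(p) = 0.461199
  p = 14/56 = 0.250000: log2(p) = -2.000000, -p*log2(p) = 0.500000
  p = 5/56 = 0.089286: log2(p) = -3.485427, -p*log2(p) = 0.311199
  p = 19/56 = 0.339286: log2(p) = -1.559427, -p*log2(p) = 0.529091
  p = 7/56 = 0.125000: log2(p) = -3.000000, -p*log2(p) = 0.375000
H = 0.461199 + 0.500000 + 0.311199 + 0.529091 + 0.375000 = 2.176489

H = 2.1765 bits/symbol


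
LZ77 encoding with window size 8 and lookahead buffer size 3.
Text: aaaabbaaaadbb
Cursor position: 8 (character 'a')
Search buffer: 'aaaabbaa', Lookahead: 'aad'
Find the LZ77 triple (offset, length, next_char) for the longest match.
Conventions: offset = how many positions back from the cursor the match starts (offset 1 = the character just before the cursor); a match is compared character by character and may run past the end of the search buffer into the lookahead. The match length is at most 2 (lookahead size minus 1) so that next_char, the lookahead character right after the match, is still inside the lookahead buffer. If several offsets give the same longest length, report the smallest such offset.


Try each offset into the search buffer:
  offset=1 (pos 7, char 'a'): match length 2
  offset=2 (pos 6, char 'a'): match length 2
  offset=3 (pos 5, char 'b'): match length 0
  offset=4 (pos 4, char 'b'): match length 0
  offset=5 (pos 3, char 'a'): match length 1
  offset=6 (pos 2, char 'a'): match length 2
  offset=7 (pos 1, char 'a'): match length 2
  offset=8 (pos 0, char 'a'): match length 2
Longest match has length 2, found at offsets 1, 2, 6, 7, 8; take the smallest, offset 1.
next_char = character at position 8 + 2 = 10 -> 'd'

Best match: offset=1, length=2 (matching 'aa' starting at position 7)
LZ77 triple: (1, 2, 'd')


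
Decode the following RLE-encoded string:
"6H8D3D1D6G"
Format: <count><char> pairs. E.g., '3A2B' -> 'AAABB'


Expanding each <count><char> pair:
  6H -> 'HHHHHH'
  8D -> 'DDDDDDDD'
  3D -> 'DDD'
  1D -> 'D'
  6G -> 'GGGGGG'

Decoded = HHHHHHDDDDDDDDDDDDGGGGGG


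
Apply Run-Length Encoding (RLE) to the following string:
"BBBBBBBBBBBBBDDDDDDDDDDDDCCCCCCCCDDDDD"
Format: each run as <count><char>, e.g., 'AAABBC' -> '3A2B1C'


Scanning runs left to right:
  i=0: run of 'B' x 13 -> '13B'
  i=13: run of 'D' x 12 -> '12D'
  i=25: run of 'C' x 8 -> '8C'
  i=33: run of 'D' x 5 -> '5D'

RLE = 13B12D8C5D


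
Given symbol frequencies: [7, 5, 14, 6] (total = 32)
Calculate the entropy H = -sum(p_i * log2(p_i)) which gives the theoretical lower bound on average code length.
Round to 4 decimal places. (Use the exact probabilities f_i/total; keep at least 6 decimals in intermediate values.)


Per-symbol terms -p_i * log2(p_i) with p_i = f_i/32:
  p = 7/32 = 0.218750: log2(p) = -2.192645, -p*log2(p) = 0.479641
  p = 5/32 = 0.156250: log2(p) = -2.678072, -p*log2(p) = 0.418449
  p = 14/32 = 0.437500: log2(p) = -1.192645, -p*log2(p) = 0.521782
  p = 6/32 = 0.187500: log2(p) = -2.415037, -p*log2(p) = 0.452820
H = 0.479641 + 0.418449 + 0.521782 + 0.452820 = 1.872692

H = 1.8727 bits/symbol


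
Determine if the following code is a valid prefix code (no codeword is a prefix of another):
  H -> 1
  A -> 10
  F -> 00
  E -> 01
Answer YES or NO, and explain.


Checking each pair (does one codeword prefix another?):
  H='1' vs A='10': prefix -- VIOLATION

NO -- this is NOT a valid prefix code. H (1) is a prefix of A (10).


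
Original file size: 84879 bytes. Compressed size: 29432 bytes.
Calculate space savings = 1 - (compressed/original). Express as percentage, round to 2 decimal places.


ratio = compressed/original = 29432/84879 = 0.346752
savings = 1 - ratio = 1 - 0.346752 = 0.653248
as a percentage: 0.653248 * 100 = 65.32%

Space savings = 1 - 29432/84879 = 65.32%


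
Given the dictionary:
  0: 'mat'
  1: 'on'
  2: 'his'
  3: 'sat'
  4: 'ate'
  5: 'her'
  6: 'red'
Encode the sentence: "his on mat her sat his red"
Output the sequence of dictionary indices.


Look up each word in the dictionary:
  'his' -> 2
  'on' -> 1
  'mat' -> 0
  'her' -> 5
  'sat' -> 3
  'his' -> 2
  'red' -> 6

Encoded: [2, 1, 0, 5, 3, 2, 6]


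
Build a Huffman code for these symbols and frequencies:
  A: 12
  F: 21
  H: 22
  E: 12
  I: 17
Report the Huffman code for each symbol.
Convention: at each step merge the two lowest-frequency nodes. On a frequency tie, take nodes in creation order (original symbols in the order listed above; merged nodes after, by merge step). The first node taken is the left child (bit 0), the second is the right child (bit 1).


Huffman tree construction:
Step 1: Merge A(12) + E(12) = 24
Step 2: Merge I(17) + F(21) = 38
Step 3: Merge H(22) + (A+E)(24) = 46
Step 4: Merge (I+F)(38) + (H+(A+E))(46) = 84
Read each symbol's code off the tree from the root (left child = 0, right child = 1).

Codes:
  A: 110 (length 3)
  F: 01 (length 2)
  H: 10 (length 2)
  E: 111 (length 3)
  I: 00 (length 2)
Average code length: 192/84 = 2.2857 bits/symbol


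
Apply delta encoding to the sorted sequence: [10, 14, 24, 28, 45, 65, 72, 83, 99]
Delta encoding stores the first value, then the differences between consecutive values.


First value: 10
Deltas:
  14 - 10 = 4
  24 - 14 = 10
  28 - 24 = 4
  45 - 28 = 17
  65 - 45 = 20
  72 - 65 = 7
  83 - 72 = 11
  99 - 83 = 16


Delta encoded: [10, 4, 10, 4, 17, 20, 7, 11, 16]


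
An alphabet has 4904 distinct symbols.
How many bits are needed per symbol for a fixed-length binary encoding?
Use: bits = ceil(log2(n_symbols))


log2(4904) = 12.2597
Bracket: 2^12 = 4096 < 4904 <= 2^13 = 8192
So ceil(log2(4904)) = 13

bits = ceil(log2(4904)) = ceil(12.2597) = 13 bits


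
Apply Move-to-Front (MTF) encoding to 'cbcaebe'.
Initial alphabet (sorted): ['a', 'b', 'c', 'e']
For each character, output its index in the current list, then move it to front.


MTF encoding:
'c': index 2 in ['a', 'b', 'c', 'e'] -> ['c', 'a', 'b', 'e']
'b': index 2 in ['c', 'a', 'b', 'e'] -> ['b', 'c', 'a', 'e']
'c': index 1 in ['b', 'c', 'a', 'e'] -> ['c', 'b', 'a', 'e']
'a': index 2 in ['c', 'b', 'a', 'e'] -> ['a', 'c', 'b', 'e']
'e': index 3 in ['a', 'c', 'b', 'e'] -> ['e', 'a', 'c', 'b']
'b': index 3 in ['e', 'a', 'c', 'b'] -> ['b', 'e', 'a', 'c']
'e': index 1 in ['b', 'e', 'a', 'c'] -> ['e', 'b', 'a', 'c']


Output: [2, 2, 1, 2, 3, 3, 1]


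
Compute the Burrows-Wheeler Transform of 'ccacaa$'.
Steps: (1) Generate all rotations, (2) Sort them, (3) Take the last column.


Rotations (sorted):
  0: $ccacaa -> last char: a
  1: a$ccaca -> last char: a
  2: aa$ccac -> last char: c
  3: acaa$cc -> last char: c
  4: caa$cca -> last char: a
  5: cacaa$c -> last char: c
  6: ccacaa$ -> last char: $


BWT = aaccac$


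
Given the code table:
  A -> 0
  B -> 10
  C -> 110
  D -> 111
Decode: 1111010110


Decoding:
111 -> D
10 -> B
10 -> B
110 -> C


Result: DBBC


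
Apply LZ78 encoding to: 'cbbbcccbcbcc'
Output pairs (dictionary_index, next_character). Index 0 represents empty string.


LZ78 encoding steps:
Dictionary: {0: ''}
Step 1: w='' (idx 0), next='c' -> output (0, 'c'), add 'c' as idx 1
Step 2: w='' (idx 0), next='b' -> output (0, 'b'), add 'b' as idx 2
Step 3: w='b' (idx 2), next='b' -> output (2, 'b'), add 'bb' as idx 3
Step 4: w='c' (idx 1), next='c' -> output (1, 'c'), add 'cc' as idx 4
Step 5: w='c' (idx 1), next='b' -> output (1, 'b'), add 'cb' as idx 5
Step 6: w='cb' (idx 5), next='c' -> output (5, 'c'), add 'cbc' as idx 6
Step 7: w='c' (idx 1), end of input -> output (1, '')


Encoded: [(0, 'c'), (0, 'b'), (2, 'b'), (1, 'c'), (1, 'b'), (5, 'c'), (1, '')]


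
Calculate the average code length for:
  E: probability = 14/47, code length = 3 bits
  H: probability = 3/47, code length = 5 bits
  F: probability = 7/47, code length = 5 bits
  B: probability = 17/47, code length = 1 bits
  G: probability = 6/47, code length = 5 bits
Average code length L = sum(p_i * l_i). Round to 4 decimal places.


Weighted contributions p_i * l_i:
  E: (14/47) * 3 = 42/47
  H: (3/47) * 5 = 15/47
  F: (7/47) * 5 = 35/47
  B: (17/47) * 1 = 17/47
  G: (6/47) * 5 = 30/47
Sum = (42 + 15 + 35 + 17 + 30)/47 = 139/47

L = 139/47 = 2.9574 bits/symbol


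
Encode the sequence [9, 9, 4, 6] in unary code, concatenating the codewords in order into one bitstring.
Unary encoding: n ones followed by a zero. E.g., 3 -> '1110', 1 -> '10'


Encode each number as n ones followed by a terminating 0:
  9 -> 1111111110 (10 bits)
  9 -> 1111111110 (10 bits)
  4 -> 11110 (5 bits)
  6 -> 1111110 (7 bits)
Total length = 10 + 10 + 5 + 7 = 32 bits.

Unary([9, 9, 4, 6]) = 11111111101111111110111101111110 (32 bits)


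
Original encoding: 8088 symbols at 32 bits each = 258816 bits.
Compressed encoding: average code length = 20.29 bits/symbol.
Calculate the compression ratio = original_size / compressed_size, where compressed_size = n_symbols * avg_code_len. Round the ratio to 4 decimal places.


original_size = n_symbols * orig_bits = 8088 * 32 = 258816 bits
compressed_size = n_symbols * avg_code_len = 8088 * 20.29 = 164105.52 bits
ratio = original_size / compressed_size = 258816 / 164105.52 = 1.5771

Compression ratio = 1.5771


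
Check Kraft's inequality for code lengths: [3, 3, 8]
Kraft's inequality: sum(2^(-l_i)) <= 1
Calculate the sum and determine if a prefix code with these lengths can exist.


Sum = 2^(-3) + 2^(-3) + 2^(-8)
    = 0.125 + 0.125 + 0.00390625
    = 65/256 = 0.25390625
Since 0.25390625 <= 1, Kraft's inequality IS satisfied.
A prefix code with these lengths CAN exist.

Kraft sum = 0.25390625. Satisfied.


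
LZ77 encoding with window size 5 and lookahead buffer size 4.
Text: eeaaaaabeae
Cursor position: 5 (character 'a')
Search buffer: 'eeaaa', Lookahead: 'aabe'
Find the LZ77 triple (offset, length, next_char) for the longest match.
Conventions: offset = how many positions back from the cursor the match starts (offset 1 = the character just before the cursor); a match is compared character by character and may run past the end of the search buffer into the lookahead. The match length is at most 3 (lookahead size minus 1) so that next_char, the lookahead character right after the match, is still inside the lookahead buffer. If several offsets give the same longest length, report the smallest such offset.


Try each offset into the search buffer:
  offset=1 (pos 4, char 'a'): match length 2
  offset=2 (pos 3, char 'a'): match length 2
  offset=3 (pos 2, char 'a'): match length 2
  offset=4 (pos 1, char 'e'): match length 0
  offset=5 (pos 0, char 'e'): match length 0
Longest match has length 2, found at offsets 1, 2, 3; take the smallest, offset 1.
next_char = character at position 5 + 2 = 7 -> 'b'

Best match: offset=1, length=2 (matching 'aa' starting at position 4)
LZ77 triple: (1, 2, 'b')


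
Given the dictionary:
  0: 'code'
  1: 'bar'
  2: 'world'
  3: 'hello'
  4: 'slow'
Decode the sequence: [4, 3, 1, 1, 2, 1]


Look up each index in the dictionary:
  4 -> 'slow'
  3 -> 'hello'
  1 -> 'bar'
  1 -> 'bar'
  2 -> 'world'
  1 -> 'bar'

Decoded: "slow hello bar bar world bar"


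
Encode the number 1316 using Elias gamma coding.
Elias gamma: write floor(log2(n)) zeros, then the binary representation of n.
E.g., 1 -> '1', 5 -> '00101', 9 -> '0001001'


num_bits = floor(log2(1316)) + 1 = 11
leading_zeros = num_bits - 1 = 10
binary(1316) = 10100100100

Elias gamma(1316) = '0000000000' + '10100100100' = 000000000010100100100 (21 bits)


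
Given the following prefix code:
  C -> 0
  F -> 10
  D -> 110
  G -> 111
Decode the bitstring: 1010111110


Decoding step by step:
Bits 10 -> F
Bits 10 -> F
Bits 111 -> G
Bits 110 -> D


Decoded message: FFGD


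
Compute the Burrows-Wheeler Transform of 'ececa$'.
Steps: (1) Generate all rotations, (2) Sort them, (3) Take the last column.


Rotations (sorted):
  0: $ececa -> last char: a
  1: a$ecec -> last char: c
  2: ca$ece -> last char: e
  3: ceca$e -> last char: e
  4: eca$ec -> last char: c
  5: ececa$ -> last char: $


BWT = aceec$


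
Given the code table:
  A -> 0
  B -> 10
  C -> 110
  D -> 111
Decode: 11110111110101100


Decoding:
111 -> D
10 -> B
111 -> D
110 -> C
10 -> B
110 -> C
0 -> A


Result: DBDCBCA


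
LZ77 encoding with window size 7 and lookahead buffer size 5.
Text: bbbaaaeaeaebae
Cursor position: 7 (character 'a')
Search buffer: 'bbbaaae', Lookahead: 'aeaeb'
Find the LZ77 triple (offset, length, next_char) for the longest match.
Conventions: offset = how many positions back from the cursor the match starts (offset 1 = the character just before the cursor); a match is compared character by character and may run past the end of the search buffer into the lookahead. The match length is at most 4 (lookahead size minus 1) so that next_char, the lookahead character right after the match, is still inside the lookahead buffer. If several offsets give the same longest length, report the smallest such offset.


Try each offset into the search buffer:
  offset=1 (pos 6, char 'e'): match length 0
  offset=2 (pos 5, char 'a'): match length 4
  offset=3 (pos 4, char 'a'): match length 1
  offset=4 (pos 3, char 'a'): match length 1
  offset=5 (pos 2, char 'b'): match length 0
  offset=6 (pos 1, char 'b'): match length 0
  offset=7 (pos 0, char 'b'): match length 0
Longest match has length 4 at offset 2.
next_char = character at position 7 + 4 = 11 -> 'b'

Best match: offset=2, length=4 (matching 'aeae' starting at position 5)
LZ77 triple: (2, 4, 'b')
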